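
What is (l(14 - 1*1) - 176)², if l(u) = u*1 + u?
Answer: 22500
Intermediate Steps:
l(u) = 2*u (l(u) = u + u = 2*u)
(l(14 - 1*1) - 176)² = (2*(14 - 1*1) - 176)² = (2*(14 - 1) - 176)² = (2*13 - 176)² = (26 - 176)² = (-150)² = 22500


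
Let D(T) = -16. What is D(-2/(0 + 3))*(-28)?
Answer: 448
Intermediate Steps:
D(-2/(0 + 3))*(-28) = -16*(-28) = 448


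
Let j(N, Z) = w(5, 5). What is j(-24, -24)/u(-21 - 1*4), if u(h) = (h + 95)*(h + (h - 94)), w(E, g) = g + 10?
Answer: -1/672 ≈ -0.0014881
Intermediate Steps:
w(E, g) = 10 + g
j(N, Z) = 15 (j(N, Z) = 10 + 5 = 15)
u(h) = (-94 + 2*h)*(95 + h) (u(h) = (95 + h)*(h + (-94 + h)) = (95 + h)*(-94 + 2*h) = (-94 + 2*h)*(95 + h))
j(-24, -24)/u(-21 - 1*4) = 15/(-8930 + 2*(-21 - 1*4)**2 + 96*(-21 - 1*4)) = 15/(-8930 + 2*(-21 - 4)**2 + 96*(-21 - 4)) = 15/(-8930 + 2*(-25)**2 + 96*(-25)) = 15/(-8930 + 2*625 - 2400) = 15/(-8930 + 1250 - 2400) = 15/(-10080) = 15*(-1/10080) = -1/672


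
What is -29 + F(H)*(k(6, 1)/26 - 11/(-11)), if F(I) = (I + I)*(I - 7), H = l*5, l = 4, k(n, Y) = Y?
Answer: 511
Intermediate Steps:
H = 20 (H = 4*5 = 20)
F(I) = 2*I*(-7 + I) (F(I) = (2*I)*(-7 + I) = 2*I*(-7 + I))
-29 + F(H)*(k(6, 1)/26 - 11/(-11)) = -29 + (2*20*(-7 + 20))*(1/26 - 11/(-11)) = -29 + (2*20*13)*(1*(1/26) - 11*(-1/11)) = -29 + 520*(1/26 + 1) = -29 + 520*(27/26) = -29 + 540 = 511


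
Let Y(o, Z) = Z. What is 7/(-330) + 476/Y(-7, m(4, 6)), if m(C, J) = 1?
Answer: 157073/330 ≈ 475.98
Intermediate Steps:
7/(-330) + 476/Y(-7, m(4, 6)) = 7/(-330) + 476/1 = 7*(-1/330) + 476*1 = -7/330 + 476 = 157073/330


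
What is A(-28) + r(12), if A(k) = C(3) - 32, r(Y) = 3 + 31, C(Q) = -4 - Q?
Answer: -5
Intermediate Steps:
r(Y) = 34
A(k) = -39 (A(k) = (-4 - 1*3) - 32 = (-4 - 3) - 32 = -7 - 32 = -39)
A(-28) + r(12) = -39 + 34 = -5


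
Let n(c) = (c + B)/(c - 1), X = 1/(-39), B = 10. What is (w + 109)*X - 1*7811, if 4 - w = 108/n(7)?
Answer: -5179966/663 ≈ -7812.9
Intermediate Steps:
X = -1/39 ≈ -0.025641
n(c) = (10 + c)/(-1 + c) (n(c) = (c + 10)/(c - 1) = (10 + c)/(-1 + c))
w = -580/17 (w = 4 - 108/((10 + 7)/(-1 + 7)) = 4 - 108/(17/6) = 4 - 108/((⅙)*17) = 4 - 108/17/6 = 4 - 108*6/17 = 4 - 1*648/17 = 4 - 648/17 = -580/17 ≈ -34.118)
(w + 109)*X - 1*7811 = (-580/17 + 109)*(-1/39) - 1*7811 = (1273/17)*(-1/39) - 7811 = -1273/663 - 7811 = -5179966/663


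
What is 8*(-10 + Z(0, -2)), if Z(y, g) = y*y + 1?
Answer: -72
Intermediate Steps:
Z(y, g) = 1 + y² (Z(y, g) = y² + 1 = 1 + y²)
8*(-10 + Z(0, -2)) = 8*(-10 + (1 + 0²)) = 8*(-10 + (1 + 0)) = 8*(-10 + 1) = 8*(-9) = -72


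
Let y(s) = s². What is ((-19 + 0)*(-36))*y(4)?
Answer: 10944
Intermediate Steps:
((-19 + 0)*(-36))*y(4) = ((-19 + 0)*(-36))*4² = -19*(-36)*16 = 684*16 = 10944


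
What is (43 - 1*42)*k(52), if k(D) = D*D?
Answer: 2704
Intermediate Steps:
k(D) = D²
(43 - 1*42)*k(52) = (43 - 1*42)*52² = (43 - 42)*2704 = 1*2704 = 2704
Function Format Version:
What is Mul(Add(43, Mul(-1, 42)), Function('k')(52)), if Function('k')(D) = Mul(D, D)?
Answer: 2704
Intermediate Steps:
Function('k')(D) = Pow(D, 2)
Mul(Add(43, Mul(-1, 42)), Function('k')(52)) = Mul(Add(43, Mul(-1, 42)), Pow(52, 2)) = Mul(Add(43, -42), 2704) = Mul(1, 2704) = 2704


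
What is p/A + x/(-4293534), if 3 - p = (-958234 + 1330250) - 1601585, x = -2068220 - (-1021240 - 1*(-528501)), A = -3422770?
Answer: 56649957461/7347889684590 ≈ 0.0077097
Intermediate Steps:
x = -1575481 (x = -2068220 - (-1021240 + 528501) = -2068220 - 1*(-492739) = -2068220 + 492739 = -1575481)
p = 1229572 (p = 3 - ((-958234 + 1330250) - 1601585) = 3 - (372016 - 1601585) = 3 - 1*(-1229569) = 3 + 1229569 = 1229572)
p/A + x/(-4293534) = 1229572/(-3422770) - 1575481/(-4293534) = 1229572*(-1/3422770) - 1575481*(-1/4293534) = -614786/1711385 + 1575481/4293534 = 56649957461/7347889684590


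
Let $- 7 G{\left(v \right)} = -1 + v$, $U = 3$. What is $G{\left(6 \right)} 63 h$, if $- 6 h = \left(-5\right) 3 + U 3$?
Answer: $-45$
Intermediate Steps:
$G{\left(v \right)} = \frac{1}{7} - \frac{v}{7}$ ($G{\left(v \right)} = - \frac{-1 + v}{7} = \frac{1}{7} - \frac{v}{7}$)
$h = 1$ ($h = - \frac{\left(-5\right) 3 + 3 \cdot 3}{6} = - \frac{-15 + 9}{6} = \left(- \frac{1}{6}\right) \left(-6\right) = 1$)
$G{\left(6 \right)} 63 h = \left(\frac{1}{7} - \frac{6}{7}\right) 63 \cdot 1 = \left(\frac{1}{7} - \frac{6}{7}\right) 63 = \left(- \frac{5}{7}\right) 63 = -45$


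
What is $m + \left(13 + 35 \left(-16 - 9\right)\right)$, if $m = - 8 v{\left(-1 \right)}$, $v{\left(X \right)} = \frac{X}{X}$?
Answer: $-870$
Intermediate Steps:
$v{\left(X \right)} = 1$
$m = -8$ ($m = \left(-8\right) 1 = -8$)
$m + \left(13 + 35 \left(-16 - 9\right)\right) = -8 + \left(13 + 35 \left(-16 - 9\right)\right) = -8 + \left(13 + 35 \left(-25\right)\right) = -8 + \left(13 - 875\right) = -8 - 862 = -870$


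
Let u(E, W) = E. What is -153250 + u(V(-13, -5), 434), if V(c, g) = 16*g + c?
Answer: -153343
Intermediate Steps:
V(c, g) = c + 16*g
-153250 + u(V(-13, -5), 434) = -153250 + (-13 + 16*(-5)) = -153250 + (-13 - 80) = -153250 - 93 = -153343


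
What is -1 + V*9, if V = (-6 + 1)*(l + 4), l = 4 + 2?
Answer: -451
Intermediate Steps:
l = 6
V = -50 (V = (-6 + 1)*(6 + 4) = -5*10 = -50)
-1 + V*9 = -1 - 50*9 = -1 - 450 = -451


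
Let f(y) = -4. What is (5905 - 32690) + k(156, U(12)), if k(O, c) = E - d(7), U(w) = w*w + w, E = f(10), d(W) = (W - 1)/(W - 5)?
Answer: -26792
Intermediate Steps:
d(W) = (-1 + W)/(-5 + W)
E = -4
U(w) = w + w² (U(w) = w² + w = w + w²)
k(O, c) = -7 (k(O, c) = -4 - (-1 + 7)/(-5 + 7) = -4 - 6/2 = -4 - 1*3 = -4 - 3 = -7)
(5905 - 32690) + k(156, U(12)) = (5905 - 32690) - 7 = -26785 - 7 = -26792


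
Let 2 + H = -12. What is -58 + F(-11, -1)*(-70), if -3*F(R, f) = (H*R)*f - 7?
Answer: -11444/3 ≈ -3814.7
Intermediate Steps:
H = -14 (H = -2 - 12 = -14)
F(R, f) = 7/3 + 14*R*f/3 (F(R, f) = -((-14*R)*f - 7)/3 = -(-14*R*f - 7)/3 = -(-7 - 14*R*f)/3 = 7/3 + 14*R*f/3)
-58 + F(-11, -1)*(-70) = -58 + (7/3 + (14/3)*(-11)*(-1))*(-70) = -58 + (7/3 + 154/3)*(-70) = -58 + (161/3)*(-70) = -58 - 11270/3 = -11444/3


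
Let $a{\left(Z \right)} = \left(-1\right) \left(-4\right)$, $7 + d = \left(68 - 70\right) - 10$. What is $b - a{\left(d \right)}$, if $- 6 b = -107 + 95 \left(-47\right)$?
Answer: $758$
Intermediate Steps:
$d = -19$ ($d = -7 + \left(\left(68 - 70\right) - 10\right) = -7 - 12 = -19$)
$b = 762$ ($b = - \frac{-107 + 95 \left(-47\right)}{6} = - \frac{-107 - 4465}{6} = \left(- \frac{1}{6}\right) \left(-4572\right) = 762$)
$a{\left(Z \right)} = 4$
$b - a{\left(d \right)} = 762 - 4 = 758$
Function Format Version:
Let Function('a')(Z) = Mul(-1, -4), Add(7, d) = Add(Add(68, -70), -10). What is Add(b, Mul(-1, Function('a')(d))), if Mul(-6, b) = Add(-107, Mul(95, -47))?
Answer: 758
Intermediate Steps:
d = -19 (d = Add(-7, Add(Add(68, -70), -10)) = Add(-7, Add(-2, -10)) = Add(-7, -12) = -19)
b = 762 (b = Mul(Rational(-1, 6), Add(-107, Mul(95, -47))) = Mul(Rational(-1, 6), Add(-107, -4465)) = Mul(Rational(-1, 6), -4572) = 762)
Function('a')(Z) = 4
Add(b, Mul(-1, Function('a')(d))) = Add(762, Mul(-1, 4)) = Add(762, -4) = 758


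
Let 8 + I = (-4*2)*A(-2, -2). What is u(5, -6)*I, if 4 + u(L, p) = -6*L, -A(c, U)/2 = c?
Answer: 1360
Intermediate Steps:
A(c, U) = -2*c
u(L, p) = -4 - 6*L
I = -40 (I = -8 + (-4*2)*(-2*(-2)) = -8 - 8*4 = -8 - 32 = -40)
u(5, -6)*I = (-4 - 6*5)*(-40) = (-4 - 30)*(-40) = -34*(-40) = 1360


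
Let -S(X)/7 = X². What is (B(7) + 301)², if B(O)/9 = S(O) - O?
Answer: 8116801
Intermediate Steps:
S(X) = -7*X²
B(O) = -63*O² - 9*O (B(O) = 9*(-7*O² - O) = 9*(-O - 7*O²) = -63*O² - 9*O)
(B(7) + 301)² = (9*7*(-1 - 7*7) + 301)² = (9*7*(-1 - 49) + 301)² = (9*7*(-50) + 301)² = (-3150 + 301)² = (-2849)² = 8116801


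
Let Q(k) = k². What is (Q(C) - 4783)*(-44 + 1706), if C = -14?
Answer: -7623594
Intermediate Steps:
(Q(C) - 4783)*(-44 + 1706) = ((-14)² - 4783)*(-44 + 1706) = (196 - 4783)*1662 = -4587*1662 = -7623594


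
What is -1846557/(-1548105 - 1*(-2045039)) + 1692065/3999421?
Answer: -6544314214787/1987448275214 ≈ -3.2928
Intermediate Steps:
-1846557/(-1548105 - 1*(-2045039)) + 1692065/3999421 = -1846557/(-1548105 + 2045039) + 1692065*(1/3999421) = -1846557/496934 + 1692065/3999421 = -6544314214787/1987448275214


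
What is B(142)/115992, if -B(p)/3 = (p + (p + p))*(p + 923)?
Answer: -25205/2148 ≈ -11.734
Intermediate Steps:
B(p) = -9*p*(923 + p) (B(p) = -3*(p + (p + p))*(p + 923) = -3*(p + 2*p)*(923 + p) = -3*3*p*(923 + p) = -9*p*(923 + p))
B(142)/115992 = -9*142*(923 + 142)/115992 = -9*142*1065*(1/115992) = -1361070*1/115992 = -25205/2148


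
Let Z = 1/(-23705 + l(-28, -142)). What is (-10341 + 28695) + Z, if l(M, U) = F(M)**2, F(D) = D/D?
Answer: 435063215/23704 ≈ 18354.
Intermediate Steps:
F(D) = 1
l(M, U) = 1 (l(M, U) = 1**2 = 1)
Z = -1/23704 (Z = 1/(-23705 + 1) = 1/(-23704) = -1/23704 ≈ -4.2187e-5)
(-10341 + 28695) + Z = (-10341 + 28695) - 1/23704 = 18354 - 1/23704 = 435063215/23704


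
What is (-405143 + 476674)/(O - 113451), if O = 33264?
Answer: -71531/80187 ≈ -0.89205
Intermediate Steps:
(-405143 + 476674)/(O - 113451) = (-405143 + 476674)/(33264 - 113451) = 71531/(-80187) = 71531*(-1/80187) = -71531/80187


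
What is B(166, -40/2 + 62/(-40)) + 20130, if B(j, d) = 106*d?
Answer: 178457/10 ≈ 17846.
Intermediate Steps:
B(166, -40/2 + 62/(-40)) + 20130 = 106*(-40/2 + 62/(-40)) + 20130 = 106*(-40*1/2 + 62*(-1/40)) + 20130 = 106*(-20 - 31/20) + 20130 = 106*(-431/20) + 20130 = -22843/10 + 20130 = 178457/10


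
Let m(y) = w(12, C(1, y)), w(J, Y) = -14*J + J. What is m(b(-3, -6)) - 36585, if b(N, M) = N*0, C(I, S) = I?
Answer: -36741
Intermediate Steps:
b(N, M) = 0
w(J, Y) = -13*J
m(y) = -156 (m(y) = -13*12 = -156)
m(b(-3, -6)) - 36585 = -156 - 36585 = -36741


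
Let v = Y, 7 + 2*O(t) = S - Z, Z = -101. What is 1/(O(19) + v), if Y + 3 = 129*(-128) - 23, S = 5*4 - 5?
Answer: -2/32967 ≈ -6.0667e-5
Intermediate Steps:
S = 15 (S = 20 - 5 = 15)
Y = -16538 (Y = -3 + (129*(-128) - 23) = -3 + (-16512 - 23) = -3 - 16535 = -16538)
O(t) = 109/2 (O(t) = -7/2 + (15 - 1*(-101))/2 = -7/2 + (15 + 101)/2 = -7/2 + (½)*116 = -7/2 + 58 = 109/2)
v = -16538
1/(O(19) + v) = 1/(109/2 - 16538) = 1/(-32967/2) = -2/32967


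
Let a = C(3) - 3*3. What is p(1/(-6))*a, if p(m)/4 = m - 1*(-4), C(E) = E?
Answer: -92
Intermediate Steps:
a = -6 (a = 3 - 3*3 = 3 - 9 = -6)
p(m) = 16 + 4*m (p(m) = 4*(m - 1*(-4)) = 4*(m + 4) = 4*(4 + m) = 16 + 4*m)
p(1/(-6))*a = (16 + 4/(-6))*(-6) = (16 + 4*(-1/6))*(-6) = (16 - 2/3)*(-6) = (46/3)*(-6) = -92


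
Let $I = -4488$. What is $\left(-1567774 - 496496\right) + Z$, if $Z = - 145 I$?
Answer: $-1413510$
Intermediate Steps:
$Z = 650760$ ($Z = \left(-145\right) \left(-4488\right) = 650760$)
$\left(-1567774 - 496496\right) + Z = \left(-1567774 - 496496\right) + 650760 = -2064270 + 650760 = -1413510$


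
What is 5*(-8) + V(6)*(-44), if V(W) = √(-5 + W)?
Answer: -84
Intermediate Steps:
5*(-8) + V(6)*(-44) = 5*(-8) + √(-5 + 6)*(-44) = -40 + √1*(-44) = -40 + 1*(-44) = -40 - 44 = -84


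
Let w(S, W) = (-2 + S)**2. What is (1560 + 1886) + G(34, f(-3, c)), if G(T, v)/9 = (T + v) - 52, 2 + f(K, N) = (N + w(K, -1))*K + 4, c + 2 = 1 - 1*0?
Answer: 2654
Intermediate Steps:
c = -1 (c = -2 + (1 - 1*0) = -2 + (1 + 0) = -2 + 1 = -1)
f(K, N) = 2 + K*(N + (-2 + K)**2) (f(K, N) = -2 + ((N + (-2 + K)**2)*K + 4) = -2 + (K*(N + (-2 + K)**2) + 4) = -2 + (4 + K*(N + (-2 + K)**2)) = 2 + K*(N + (-2 + K)**2))
G(T, v) = -468 + 9*T + 9*v (G(T, v) = 9*((T + v) - 52) = 9*(-52 + T + v) = -468 + 9*T + 9*v)
(1560 + 1886) + G(34, f(-3, c)) = (1560 + 1886) + (-468 + 9*34 + 9*(2 - 3*(-1) - 3*(-2 - 3)**2)) = 3446 + (-468 + 306 + 9*(2 + 3 - 3*(-5)**2)) = 3446 + (-468 + 306 + 9*(2 + 3 - 3*25)) = 3446 + (-468 + 306 + 9*(2 + 3 - 75)) = 3446 + (-468 + 306 + 9*(-70)) = 3446 + (-468 + 306 - 630) = 3446 - 792 = 2654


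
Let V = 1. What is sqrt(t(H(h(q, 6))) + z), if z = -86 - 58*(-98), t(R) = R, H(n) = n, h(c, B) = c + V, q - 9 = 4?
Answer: 2*sqrt(1403) ≈ 74.913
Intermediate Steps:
q = 13 (q = 9 + 4 = 13)
h(c, B) = 1 + c (h(c, B) = c + 1 = 1 + c)
z = 5598 (z = -86 + 5684 = 5598)
sqrt(t(H(h(q, 6))) + z) = sqrt((1 + 13) + 5598) = sqrt(14 + 5598) = sqrt(5612) = 2*sqrt(1403)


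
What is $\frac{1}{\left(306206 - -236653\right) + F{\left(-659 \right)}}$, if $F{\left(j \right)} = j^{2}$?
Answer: $\frac{1}{977140} \approx 1.0234 \cdot 10^{-6}$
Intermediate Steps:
$\frac{1}{\left(306206 - -236653\right) + F{\left(-659 \right)}} = \frac{1}{\left(306206 - -236653\right) + \left(-659\right)^{2}} = \frac{1}{\left(306206 + 236653\right) + 434281} = \frac{1}{542859 + 434281} = \frac{1}{977140}$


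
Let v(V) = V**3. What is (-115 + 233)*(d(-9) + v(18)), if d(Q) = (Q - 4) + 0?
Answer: 686642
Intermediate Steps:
d(Q) = -4 + Q (d(Q) = (-4 + Q) + 0 = -4 + Q)
(-115 + 233)*(d(-9) + v(18)) = (-115 + 233)*((-4 - 9) + 18**3) = 118*(-13 + 5832) = 118*5819 = 686642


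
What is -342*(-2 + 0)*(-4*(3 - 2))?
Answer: -2736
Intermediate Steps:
-342*(-2 + 0)*(-4*(3 - 2)) = -(-684)*(-4*1) = -(-684)*(-4) = -342*8 = -2736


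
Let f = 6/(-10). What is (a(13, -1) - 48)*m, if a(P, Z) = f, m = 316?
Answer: -76788/5 ≈ -15358.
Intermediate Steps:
f = -⅗ (f = 6*(-⅒) = -⅗ ≈ -0.60000)
a(P, Z) = -⅗
(a(13, -1) - 48)*m = (-⅗ - 48)*316 = -243/5*316 = -76788/5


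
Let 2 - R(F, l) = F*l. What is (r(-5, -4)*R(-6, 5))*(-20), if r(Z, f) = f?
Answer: 2560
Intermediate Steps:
R(F, l) = 2 - F*l
(r(-5, -4)*R(-6, 5))*(-20) = -4*(2 - 1*(-6)*5)*(-20) = -4*(2 + 30)*(-20) = -4*32*(-20) = -128*(-20) = 2560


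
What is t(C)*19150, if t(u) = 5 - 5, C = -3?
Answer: 0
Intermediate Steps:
t(u) = 0
t(C)*19150 = 0*19150 = 0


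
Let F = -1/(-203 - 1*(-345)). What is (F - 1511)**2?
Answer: 46037280969/20164 ≈ 2.2831e+6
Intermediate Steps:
F = -1/142 (F = -1/(-203 + 345) = -1/142 ≈ -0.0070423)
(F - 1511)**2 = (-1/142 - 1511)**2 = (-214563/142)**2 = 46037280969/20164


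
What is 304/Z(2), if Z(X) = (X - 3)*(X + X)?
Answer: -76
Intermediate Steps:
Z(X) = 2*X*(-3 + X) (Z(X) = (-3 + X)*(2*X) = 2*X*(-3 + X))
304/Z(2) = 304/((2*2*(-3 + 2))) = 304/((2*2*(-1))) = 304/(-4) = 304*(-1/4) = -76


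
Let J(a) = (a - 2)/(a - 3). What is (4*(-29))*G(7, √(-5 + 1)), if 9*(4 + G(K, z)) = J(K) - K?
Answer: 4843/9 ≈ 538.11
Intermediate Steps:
J(a) = (-2 + a)/(-3 + a)
G(K, z) = -4 - K/9 + (-2 + K)/(9*(-3 + K)) (G(K, z) = -4 + ((-2 + K)/(-3 + K) - K)/9 = -4 + (-K + (-2 + K)/(-3 + K))/9 = -4 + (-K/9 + (-2 + K)/(9*(-3 + K))) = -4 - K/9 + (-2 + K)/(9*(-3 + K)))
(4*(-29))*G(7, √(-5 + 1)) = (4*(-29))*((106 - 1*7² - 32*7)/(9*(-3 + 7))) = -116*(106 - 1*49 - 224)/(9*4) = -116*(106 - 49 - 224)/(9*4) = -116*(-167)/(9*4) = -116*(-167/36) = 4843/9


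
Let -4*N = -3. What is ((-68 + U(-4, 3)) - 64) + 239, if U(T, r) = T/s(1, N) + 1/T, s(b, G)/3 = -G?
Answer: 3907/36 ≈ 108.53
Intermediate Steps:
N = 3/4 (N = -1/4*(-3) = 3/4 ≈ 0.75000)
s(b, G) = -3*G (s(b, G) = 3*(-G) = -3*G)
U(T, r) = 1/T - 4*T/9 (U(T, r) = T/((-3*3/4)) + 1/T = T/(-9/4) + 1/T = T*(-4/9) + 1/T = -4*T/9 + 1/T = 1/T - 4*T/9)
((-68 + U(-4, 3)) - 64) + 239 = ((-68 + (1/(-4) - 4/9*(-4))) - 64) + 239 = ((-68 + (-1/4 + 16/9)) - 64) + 239 = ((-68 + 55/36) - 64) + 239 = (-2393/36 - 64) + 239 = -4697/36 + 239 = 3907/36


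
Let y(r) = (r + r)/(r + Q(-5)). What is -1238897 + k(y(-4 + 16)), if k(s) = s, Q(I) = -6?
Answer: -1238893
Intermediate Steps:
y(r) = 2*r/(-6 + r) (y(r) = (r + r)/(r - 6) = (2*r)/(-6 + r) = 2*r/(-6 + r))
-1238897 + k(y(-4 + 16)) = -1238897 + 2*(-4 + 16)/(-6 + (-4 + 16)) = -1238897 + 2*12/(-6 + 12) = -1238897 + 2*12/6 = -1238897 + 2*12*(1/6) = -1238897 + 4 = -1238893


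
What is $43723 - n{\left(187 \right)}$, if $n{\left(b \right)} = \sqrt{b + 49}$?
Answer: $43723 - 2 \sqrt{59} \approx 43708.0$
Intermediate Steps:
$n{\left(b \right)} = \sqrt{49 + b}$
$43723 - n{\left(187 \right)} = 43723 - \sqrt{49 + 187} = 43723 - \sqrt{236} = 43723 - 2 \sqrt{59}$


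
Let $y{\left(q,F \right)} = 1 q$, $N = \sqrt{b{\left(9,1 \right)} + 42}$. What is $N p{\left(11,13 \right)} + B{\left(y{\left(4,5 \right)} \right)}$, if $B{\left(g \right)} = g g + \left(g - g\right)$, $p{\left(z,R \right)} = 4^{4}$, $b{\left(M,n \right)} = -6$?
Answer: $1552$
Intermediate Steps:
$N = 6$ ($N = \sqrt{-6 + 42} = \sqrt{36} = 6$)
$y{\left(q,F \right)} = q$
$p{\left(z,R \right)} = 256$
$B{\left(g \right)} = g^{2}$ ($B{\left(g \right)} = g^{2} + 0 = g^{2}$)
$N p{\left(11,13 \right)} + B{\left(y{\left(4,5 \right)} \right)} = 6 \cdot 256 + 4^{2} = 1536 + 16 = 1552$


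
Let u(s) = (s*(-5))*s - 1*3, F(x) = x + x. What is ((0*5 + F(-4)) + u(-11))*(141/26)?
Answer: -43428/13 ≈ -3340.6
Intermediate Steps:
F(x) = 2*x
u(s) = -3 - 5*s**2 (u(s) = (-5*s)*s - 3 = -5*s**2 - 3 = -3 - 5*s**2)
((0*5 + F(-4)) + u(-11))*(141/26) = ((0*5 + 2*(-4)) + (-3 - 5*(-11)**2))*(141/26) = ((0 - 8) + (-3 - 5*121))*(141*(1/26)) = (-8 + (-3 - 605))*(141/26) = (-8 - 608)*(141/26) = -616*141/26 = -43428/13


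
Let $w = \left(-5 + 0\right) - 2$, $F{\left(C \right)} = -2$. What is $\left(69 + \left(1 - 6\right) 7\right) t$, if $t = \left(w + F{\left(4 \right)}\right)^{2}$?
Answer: $2754$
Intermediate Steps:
$w = -7$ ($w = -5 - 2 = -7$)
$t = 81$ ($t = \left(-7 - 2\right)^{2} = \left(-9\right)^{2} = 81$)
$\left(69 + \left(1 - 6\right) 7\right) t = \left(69 + \left(1 - 6\right) 7\right) 81 = \left(69 - 35\right) 81 = 34 \cdot 81 = 2754$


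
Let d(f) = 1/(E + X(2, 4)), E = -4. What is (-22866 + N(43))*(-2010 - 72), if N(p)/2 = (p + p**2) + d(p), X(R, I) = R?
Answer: 39730806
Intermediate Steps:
d(f) = -1/2 (d(f) = 1/(-4 + 2) = 1/(-2) = -1/2)
N(p) = -1 + 2*p + 2*p**2 (N(p) = 2*((p + p**2) - 1/2) = 2*(-1/2 + p + p**2) = -1 + 2*p + 2*p**2)
(-22866 + N(43))*(-2010 - 72) = (-22866 + (-1 + 2*43 + 2*43**2))*(-2010 - 72) = (-22866 + (-1 + 86 + 2*1849))*(-2082) = (-22866 + (-1 + 86 + 3698))*(-2082) = (-22866 + 3783)*(-2082) = -19083*(-2082) = 39730806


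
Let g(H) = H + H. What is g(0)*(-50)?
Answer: 0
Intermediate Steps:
g(H) = 2*H
g(0)*(-50) = (2*0)*(-50) = 0*(-50) = 0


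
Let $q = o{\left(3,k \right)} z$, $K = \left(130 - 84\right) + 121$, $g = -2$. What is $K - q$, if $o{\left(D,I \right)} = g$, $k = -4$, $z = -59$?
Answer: $49$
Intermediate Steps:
$o{\left(D,I \right)} = -2$
$K = 167$ ($K = 46 + 121 = 167$)
$q = 118$ ($q = \left(-2\right) \left(-59\right) = 118$)
$K - q = 167 - 118 = 49$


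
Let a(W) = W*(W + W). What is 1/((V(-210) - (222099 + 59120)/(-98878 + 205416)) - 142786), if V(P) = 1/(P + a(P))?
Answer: -2343569655/334635122847148 ≈ -7.0034e-6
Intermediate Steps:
a(W) = 2*W² (a(W) = W*(2*W) = 2*W²)
V(P) = 1/(P + 2*P²)
1/((V(-210) - (222099 + 59120)/(-98878 + 205416)) - 142786) = 1/((1/((-210)*(1 + 2*(-210))) - (222099 + 59120)/(-98878 + 205416)) - 142786) = 1/((-1/(210*(1 - 420)) - 281219/106538) - 142786) = 1/((-1/210/(-419) - 281219/106538) - 142786) = 1/((-1/210*(-1/419) - 1*281219/106538) - 142786) = 1/((1/87990 - 281219/106538) - 142786) = 1/(-6186088318/2343569655 - 142786) = 1/(-334635122847148/2343569655) = -2343569655/334635122847148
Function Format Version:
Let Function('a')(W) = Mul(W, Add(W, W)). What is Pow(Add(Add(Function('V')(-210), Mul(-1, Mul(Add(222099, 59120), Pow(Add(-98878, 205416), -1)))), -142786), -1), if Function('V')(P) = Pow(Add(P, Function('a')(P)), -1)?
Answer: Rational(-2343569655, 334635122847148) ≈ -7.0034e-6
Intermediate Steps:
Function('a')(W) = Mul(2, Pow(W, 2)) (Function('a')(W) = Mul(W, Mul(2, W)) = Mul(2, Pow(W, 2)))
Function('V')(P) = Pow(Add(P, Mul(2, Pow(P, 2))), -1)
Pow(Add(Add(Function('V')(-210), Mul(-1, Mul(Add(222099, 59120), Pow(Add(-98878, 205416), -1)))), -142786), -1) = Pow(Add(Add(Mul(Pow(-210, -1), Pow(Add(1, Mul(2, -210)), -1)), Mul(-1, Mul(Add(222099, 59120), Pow(Add(-98878, 205416), -1)))), -142786), -1) = Pow(Add(Add(Mul(Rational(-1, 210), Pow(Add(1, -420), -1)), Mul(-1, Mul(281219, Pow(106538, -1)))), -142786), -1) = Pow(Add(Add(Mul(Rational(-1, 210), Pow(-419, -1)), Mul(-1, Mul(281219, Rational(1, 106538)))), -142786), -1) = Pow(Add(Add(Mul(Rational(-1, 210), Rational(-1, 419)), Mul(-1, Rational(281219, 106538))), -142786), -1) = Pow(Add(Add(Rational(1, 87990), Rational(-281219, 106538)), -142786), -1) = Pow(Add(Rational(-6186088318, 2343569655), -142786), -1) = Pow(Rational(-334635122847148, 2343569655), -1) = Rational(-2343569655, 334635122847148)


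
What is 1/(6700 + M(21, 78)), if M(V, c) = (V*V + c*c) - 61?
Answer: 1/13164 ≈ 7.5965e-5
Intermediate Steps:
M(V, c) = -61 + V**2 + c**2 (M(V, c) = (V**2 + c**2) - 61 = -61 + V**2 + c**2)
1/(6700 + M(21, 78)) = 1/(6700 + (-61 + 21**2 + 78**2)) = 1/(6700 + (-61 + 441 + 6084)) = 1/(6700 + 6464) = 1/13164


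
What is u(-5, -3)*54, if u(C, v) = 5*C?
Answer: -1350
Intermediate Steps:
u(-5, -3)*54 = (5*(-5))*54 = -25*54 = -1350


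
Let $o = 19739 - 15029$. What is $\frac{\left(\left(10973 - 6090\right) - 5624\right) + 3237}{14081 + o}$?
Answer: $\frac{2496}{18791} \approx 0.13283$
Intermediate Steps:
$o = 4710$
$\frac{\left(\left(10973 - 6090\right) - 5624\right) + 3237}{14081 + o} = \frac{\left(\left(10973 - 6090\right) - 5624\right) + 3237}{14081 + 4710} = \frac{\left(4883 - 5624\right) + 3237}{18791} = \left(-741 + 3237\right) \frac{1}{18791} = 2496 \cdot \frac{1}{18791} = \frac{2496}{18791}$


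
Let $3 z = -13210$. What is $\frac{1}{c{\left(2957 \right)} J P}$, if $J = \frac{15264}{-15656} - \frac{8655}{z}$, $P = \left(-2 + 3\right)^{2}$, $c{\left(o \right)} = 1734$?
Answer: $\frac{2585197}{4440570255} \approx 0.00058218$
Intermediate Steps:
$z = - \frac{13210}{3}$ ($z = \frac{1}{3} \left(-13210\right) = - \frac{13210}{3} \approx -4403.3$)
$P = 1$ ($P = 1^{2} = 1$)
$J = \frac{5121765}{5170394}$ ($J = \frac{15264}{-15656} - \frac{8655}{- \frac{13210}{3}} = 15264 \left(- \frac{1}{15656}\right) - - \frac{5193}{2642} = - \frac{1908}{1957} + \frac{5193}{2642} = \frac{5121765}{5170394} \approx 0.99059$)
$\frac{1}{c{\left(2957 \right)} J P} = \frac{1}{1734 \cdot \frac{5121765}{5170394} \cdot 1} = \frac{1}{1734 \cdot \frac{5121765}{5170394}} = \frac{1}{1734} \cdot \frac{5170394}{5121765} = \frac{2585197}{4440570255}$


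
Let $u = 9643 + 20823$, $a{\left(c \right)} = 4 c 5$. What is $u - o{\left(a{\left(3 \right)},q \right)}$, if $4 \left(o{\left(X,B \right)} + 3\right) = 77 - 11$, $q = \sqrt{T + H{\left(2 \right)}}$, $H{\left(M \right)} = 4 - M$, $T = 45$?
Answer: $\frac{60905}{2} \approx 30453.0$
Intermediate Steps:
$a{\left(c \right)} = 20 c$
$q = \sqrt{47}$ ($q = \sqrt{45 + \left(4 - 2\right)} = \sqrt{45 + 2} = \sqrt{47} \approx 6.8557$)
$o{\left(X,B \right)} = \frac{27}{2}$ ($o{\left(X,B \right)} = -3 + \frac{77 - 11}{4} = -3 + \frac{1}{4} \cdot 66 = -3 + \frac{33}{2} = \frac{27}{2}$)
$u = 30466$
$u - o{\left(a{\left(3 \right)},q \right)} = 30466 - \frac{27}{2} = \frac{60905}{2}$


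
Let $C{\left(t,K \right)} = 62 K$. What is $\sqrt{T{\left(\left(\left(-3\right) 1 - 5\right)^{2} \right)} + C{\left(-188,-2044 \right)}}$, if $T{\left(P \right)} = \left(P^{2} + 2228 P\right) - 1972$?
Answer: $2 \sqrt{4497} \approx 134.12$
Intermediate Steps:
$T{\left(P \right)} = -1972 + P^{2} + 2228 P$
$\sqrt{T{\left(\left(\left(-3\right) 1 - 5\right)^{2} \right)} + C{\left(-188,-2044 \right)}} = \sqrt{\left(-1972 + \left(\left(\left(-3\right) 1 - 5\right)^{2}\right)^{2} + 2228 \left(\left(-3\right) 1 - 5\right)^{2}\right) + 62 \left(-2044\right)} = \sqrt{\left(-1972 + \left(\left(-3 - 5\right)^{2}\right)^{2} + 2228 \left(-3 - 5\right)^{2}\right) - 126728} = \sqrt{\left(-1972 + \left(\left(-8\right)^{2}\right)^{2} + 2228 \left(-8\right)^{2}\right) - 126728} = \sqrt{\left(-1972 + 64^{2} + 2228 \cdot 64\right) - 126728} = \sqrt{\left(-1972 + 4096 + 142592\right) - 126728} = \sqrt{144716 - 126728} = \sqrt{17988} = 2 \sqrt{4497}$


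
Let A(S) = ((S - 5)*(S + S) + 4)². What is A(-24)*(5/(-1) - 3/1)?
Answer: -15590528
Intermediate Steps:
A(S) = (4 + 2*S*(-5 + S))² (A(S) = ((-5 + S)*(2*S) + 4)² = (2*S*(-5 + S) + 4)² = (4 + 2*S*(-5 + S))²)
A(-24)*(5/(-1) - 3/1) = (4*(2 + (-24)² - 5*(-24))²)*(5/(-1) - 3/1) = (4*(2 + 576 + 120)²)*(5*(-1) - 3*1) = (4*698²)*(-5 - 3) = (4*487204)*(-8) = 1948816*(-8) = -15590528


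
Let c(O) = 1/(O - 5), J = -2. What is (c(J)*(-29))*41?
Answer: 1189/7 ≈ 169.86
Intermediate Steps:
c(O) = 1/(-5 + O)
(c(J)*(-29))*41 = (-29/(-5 - 2))*41 = (-29/(-7))*41 = -⅐*(-29)*41 = (29/7)*41 = 1189/7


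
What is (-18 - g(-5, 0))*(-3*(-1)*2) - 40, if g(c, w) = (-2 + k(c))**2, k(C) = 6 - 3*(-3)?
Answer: -1162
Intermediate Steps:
k(C) = 15 (k(C) = 6 + 9 = 15)
g(c, w) = 169 (g(c, w) = (-2 + 15)**2 = 13**2 = 169)
(-18 - g(-5, 0))*(-3*(-1)*2) - 40 = (-18 - 1*169)*(-3*(-1)*2) - 40 = (-18 - 169)*(3*2) - 40 = -187*6 - 40 = -1122 - 40 = -1162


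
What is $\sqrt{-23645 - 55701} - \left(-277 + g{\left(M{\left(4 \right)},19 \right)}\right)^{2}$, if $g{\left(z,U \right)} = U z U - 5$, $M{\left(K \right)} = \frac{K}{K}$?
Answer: $-6241 + i \sqrt{79346} \approx -6241.0 + 281.68 i$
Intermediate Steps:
$M{\left(K \right)} = 1$
$g{\left(z,U \right)} = -5 + z U^{2}$ ($g{\left(z,U \right)} = z U^{2} - 5 = -5 + z U^{2}$)
$\sqrt{-23645 - 55701} - \left(-277 + g{\left(M{\left(4 \right)},19 \right)}\right)^{2} = \sqrt{-23645 - 55701} - \left(-277 - \left(5 - 19^{2}\right)\right)^{2} = \sqrt{-79346} - \left(-277 + \left(-5 + 1 \cdot 361\right)\right)^{2} = i \sqrt{79346} - \left(-277 + \left(-5 + 361\right)\right)^{2} = i \sqrt{79346} - \left(-277 + 356\right)^{2} = i \sqrt{79346} - 79^{2} = i \sqrt{79346} - 6241 = -6241 + i \sqrt{79346}$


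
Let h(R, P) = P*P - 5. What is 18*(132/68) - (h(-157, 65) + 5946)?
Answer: -172228/17 ≈ -10131.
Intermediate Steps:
h(R, P) = -5 + P² (h(R, P) = P² - 5 = -5 + P²)
18*(132/68) - (h(-157, 65) + 5946) = 18*(132/68) - ((-5 + 65²) + 5946) = 18*(132*(1/68)) - ((-5 + 4225) + 5946) = 18*(33/17) - (4220 + 5946) = 594/17 - 1*10166 = 594/17 - 10166 = -172228/17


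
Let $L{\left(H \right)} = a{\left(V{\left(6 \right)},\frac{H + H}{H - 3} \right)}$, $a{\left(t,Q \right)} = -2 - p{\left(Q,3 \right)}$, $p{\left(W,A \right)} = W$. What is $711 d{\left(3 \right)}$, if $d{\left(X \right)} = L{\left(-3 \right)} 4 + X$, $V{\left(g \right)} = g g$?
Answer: $-6399$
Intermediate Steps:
$V{\left(g \right)} = g^{2}$
$a{\left(t,Q \right)} = -2 - Q$
$L{\left(H \right)} = -2 - \frac{2 H}{-3 + H}$ ($L{\left(H \right)} = -2 - \frac{H + H}{H - 3} = -2 - \frac{2 H}{-3 + H}$)
$d{\left(X \right)} = -12 + X$ ($d{\left(X \right)} = \frac{2 \left(3 - -6\right)}{-3 - 3} \cdot 4 + X = \frac{2 \left(3 + 6\right)}{-6} \cdot 4 + X = 2 \left(- \frac{1}{6}\right) 9 \cdot 4 + X = \left(-3\right) 4 + X = -12 + X$)
$711 d{\left(3 \right)} = 711 \left(-12 + 3\right) = 711 \left(-9\right) = -6399$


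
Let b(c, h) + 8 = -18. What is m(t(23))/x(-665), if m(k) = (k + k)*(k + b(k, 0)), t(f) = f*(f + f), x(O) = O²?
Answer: 2183712/442225 ≈ 4.9380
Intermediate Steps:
b(c, h) = -26 (b(c, h) = -8 - 18 = -26)
t(f) = 2*f² (t(f) = f*(2*f) = 2*f²)
m(k) = 2*k*(-26 + k) (m(k) = (k + k)*(k - 26) = (2*k)*(-26 + k) = 2*k*(-26 + k))
m(t(23))/x(-665) = (2*(2*23²)*(-26 + 2*23²))/((-665)²) = (2*(2*529)*(-26 + 2*529))/442225 = (2*1058*(-26 + 1058))*(1/442225) = (2*1058*1032)*(1/442225) = 2183712*(1/442225) = 2183712/442225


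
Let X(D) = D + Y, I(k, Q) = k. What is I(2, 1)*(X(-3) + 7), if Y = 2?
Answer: 12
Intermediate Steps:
X(D) = 2 + D (X(D) = D + 2 = 2 + D)
I(2, 1)*(X(-3) + 7) = 2*((2 - 3) + 7) = 2*(-1 + 7) = 2*6 = 12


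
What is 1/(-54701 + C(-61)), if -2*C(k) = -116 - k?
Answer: -2/109347 ≈ -1.8290e-5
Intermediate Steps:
C(k) = 58 + k/2 (C(k) = -(-116 - k)/2 = 58 + k/2)
1/(-54701 + C(-61)) = 1/(-54701 + (58 + (½)*(-61))) = 1/(-54701 + (58 - 61/2)) = 1/(-54701 + 55/2) = 1/(-109347/2) = -2/109347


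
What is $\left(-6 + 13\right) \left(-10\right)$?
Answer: $-70$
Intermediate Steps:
$\left(-6 + 13\right) \left(-10\right) = 7 \left(-10\right) = -70$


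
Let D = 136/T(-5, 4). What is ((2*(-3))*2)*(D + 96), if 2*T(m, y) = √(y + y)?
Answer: -1152 - 816*√2 ≈ -2306.0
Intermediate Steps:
T(m, y) = √2*√y/2 (T(m, y) = √(y + y)/2 = √(2*y)/2 = (√2*√y)/2 = √2*√y/2)
D = 68*√2 (D = 136/((√2*√4/2)) = 136/(((½)*√2*2)) = 136/(√2) = 136*(√2/2) = 68*√2 ≈ 96.167)
((2*(-3))*2)*(D + 96) = ((2*(-3))*2)*(68*√2 + 96) = (-6*2)*(96 + 68*√2) = -12*(96 + 68*√2) = -1152 - 816*√2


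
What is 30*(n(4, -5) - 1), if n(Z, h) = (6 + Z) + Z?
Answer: 390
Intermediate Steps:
n(Z, h) = 6 + 2*Z
30*(n(4, -5) - 1) = 30*((6 + 2*4) - 1) = 30*((6 + 8) - 1) = 30*(14 - 1) = 30*13 = 390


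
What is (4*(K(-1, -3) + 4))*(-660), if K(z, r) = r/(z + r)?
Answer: -12540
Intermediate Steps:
K(z, r) = r/(r + z)
(4*(K(-1, -3) + 4))*(-660) = (4*(-3/(-3 - 1) + 4))*(-660) = (4*(-3/(-4) + 4))*(-660) = (4*(-3*(-1/4) + 4))*(-660) = (4*(3/4 + 4))*(-660) = (4*(19/4))*(-660) = 19*(-660) = -12540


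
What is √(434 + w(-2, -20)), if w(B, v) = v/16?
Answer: √1731/2 ≈ 20.803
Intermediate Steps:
w(B, v) = v/16 (w(B, v) = v*(1/16) = v/16)
√(434 + w(-2, -20)) = √(434 + (1/16)*(-20)) = √(434 - 5/4) = √(1731/4) = √1731/2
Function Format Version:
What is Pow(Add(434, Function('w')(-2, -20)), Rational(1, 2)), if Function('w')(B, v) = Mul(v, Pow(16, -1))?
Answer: Mul(Rational(1, 2), Pow(1731, Rational(1, 2))) ≈ 20.803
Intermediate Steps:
Function('w')(B, v) = Mul(Rational(1, 16), v) (Function('w')(B, v) = Mul(v, Rational(1, 16)) = Mul(Rational(1, 16), v))
Pow(Add(434, Function('w')(-2, -20)), Rational(1, 2)) = Pow(Add(434, Mul(Rational(1, 16), -20)), Rational(1, 2)) = Pow(Add(434, Rational(-5, 4)), Rational(1, 2)) = Pow(Rational(1731, 4), Rational(1, 2)) = Mul(Rational(1, 2), Pow(1731, Rational(1, 2)))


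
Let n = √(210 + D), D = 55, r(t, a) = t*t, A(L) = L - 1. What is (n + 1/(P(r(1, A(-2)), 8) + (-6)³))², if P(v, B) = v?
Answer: 12249626/46225 - 2*√265/215 ≈ 264.85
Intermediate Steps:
A(L) = -1 + L
r(t, a) = t²
n = √265 (n = √(210 + 55) = √265 ≈ 16.279)
(n + 1/(P(r(1, A(-2)), 8) + (-6)³))² = (√265 + 1/(1² + (-6)³))² = (√265 + 1/(1 - 216))² = (√265 + 1/(-215))² = (√265 - 1/215)² = (-1/215 + √265)²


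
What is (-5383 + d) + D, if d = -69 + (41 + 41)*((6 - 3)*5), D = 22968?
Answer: 18746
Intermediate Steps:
d = 1161 (d = -69 + 82*(3*5) = -69 + 82*15 = -69 + 1230 = 1161)
(-5383 + d) + D = (-5383 + 1161) + 22968 = -4222 + 22968 = 18746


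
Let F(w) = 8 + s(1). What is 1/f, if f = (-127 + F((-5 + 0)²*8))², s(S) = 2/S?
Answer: 1/13689 ≈ 7.3051e-5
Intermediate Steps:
F(w) = 10 (F(w) = 8 + 2/1 = 8 + 2*1 = 8 + 2 = 10)
f = 13689 (f = (-127 + 10)² = (-117)² = 13689)
1/f = 1/13689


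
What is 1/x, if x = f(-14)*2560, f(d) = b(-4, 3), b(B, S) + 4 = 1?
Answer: -1/7680 ≈ -0.00013021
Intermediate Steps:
b(B, S) = -3 (b(B, S) = -4 + 1 = -3)
f(d) = -3
x = -7680 (x = -3*2560 = -7680)
1/x = 1/(-7680) = -1/7680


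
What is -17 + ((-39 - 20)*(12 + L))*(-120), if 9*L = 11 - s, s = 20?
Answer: 77863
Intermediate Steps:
L = -1 (L = (11 - 1*20)/9 = (11 - 20)/9 = (1/9)*(-9) = -1)
-17 + ((-39 - 20)*(12 + L))*(-120) = -17 + ((-39 - 20)*(12 - 1))*(-120) = -17 - 59*11*(-120) = -17 - 649*(-120) = -17 + 77880 = 77863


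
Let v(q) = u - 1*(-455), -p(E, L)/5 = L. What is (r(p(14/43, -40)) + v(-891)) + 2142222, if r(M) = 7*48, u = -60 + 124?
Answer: 2143077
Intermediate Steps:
p(E, L) = -5*L
u = 64
v(q) = 519 (v(q) = 64 - 1*(-455) = 64 + 455 = 519)
r(M) = 336
(r(p(14/43, -40)) + v(-891)) + 2142222 = (336 + 519) + 2142222 = 855 + 2142222 = 2143077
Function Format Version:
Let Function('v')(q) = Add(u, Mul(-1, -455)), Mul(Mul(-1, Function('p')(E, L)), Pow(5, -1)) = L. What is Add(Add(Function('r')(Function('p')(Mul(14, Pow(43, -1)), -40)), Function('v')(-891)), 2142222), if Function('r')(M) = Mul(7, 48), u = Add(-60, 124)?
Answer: 2143077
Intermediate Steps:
Function('p')(E, L) = Mul(-5, L)
u = 64
Function('v')(q) = 519 (Function('v')(q) = Add(64, Mul(-1, -455)) = Add(64, 455) = 519)
Function('r')(M) = 336
Add(Add(Function('r')(Function('p')(Mul(14, Pow(43, -1)), -40)), Function('v')(-891)), 2142222) = Add(Add(336, 519), 2142222) = Add(855, 2142222) = 2143077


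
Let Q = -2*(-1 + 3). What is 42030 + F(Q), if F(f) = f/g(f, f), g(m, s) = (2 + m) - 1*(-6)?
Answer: 42029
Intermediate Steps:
Q = -4 (Q = -2*2 = -4)
g(m, s) = 8 + m (g(m, s) = (2 + m) + 6 = 8 + m)
F(f) = f/(8 + f)
42030 + F(Q) = 42030 - 4/(8 - 4) = 42030 - 4/4 = 42030 - 4*¼ = 42030 - 1 = 42029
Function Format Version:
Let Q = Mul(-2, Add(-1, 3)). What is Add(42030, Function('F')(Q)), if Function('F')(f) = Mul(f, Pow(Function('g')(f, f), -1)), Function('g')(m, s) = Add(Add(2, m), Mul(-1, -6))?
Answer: 42029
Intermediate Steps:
Q = -4 (Q = Mul(-2, 2) = -4)
Function('g')(m, s) = Add(8, m) (Function('g')(m, s) = Add(Add(2, m), 6) = Add(8, m))
Function('F')(f) = Mul(f, Pow(Add(8, f), -1))
Add(42030, Function('F')(Q)) = Add(42030, Mul(-4, Pow(Add(8, -4), -1))) = Add(42030, Mul(-4, Pow(4, -1))) = Add(42030, Mul(-4, Rational(1, 4))) = Add(42030, -1) = 42029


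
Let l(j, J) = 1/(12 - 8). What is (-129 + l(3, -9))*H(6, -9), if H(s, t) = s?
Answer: -1545/2 ≈ -772.50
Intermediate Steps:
l(j, J) = ¼ (l(j, J) = 1/4 = ¼)
(-129 + l(3, -9))*H(6, -9) = (-129 + ¼)*6 = -515/4*6 = -1545/2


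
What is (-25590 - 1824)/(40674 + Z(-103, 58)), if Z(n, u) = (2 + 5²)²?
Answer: -9138/13801 ≈ -0.66213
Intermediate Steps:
Z(n, u) = 729 (Z(n, u) = (2 + 25)² = 27² = 729)
(-25590 - 1824)/(40674 + Z(-103, 58)) = (-25590 - 1824)/(40674 + 729) = -27414/41403 = -27414*1/41403 = -9138/13801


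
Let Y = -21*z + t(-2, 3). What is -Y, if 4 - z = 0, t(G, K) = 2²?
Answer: 80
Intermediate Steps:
t(G, K) = 4
z = 4 (z = 4 - 1*0 = 4 + 0 = 4)
Y = -80 (Y = -21*4 + 4 = -84 + 4 = -80)
-Y = -1*(-80) = 80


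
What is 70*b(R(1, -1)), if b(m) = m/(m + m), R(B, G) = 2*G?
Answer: 35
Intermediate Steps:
b(m) = 1/2 (b(m) = m/((2*m)) = m*(1/(2*m)) = 1/2)
70*b(R(1, -1)) = 70*(1/2) = 35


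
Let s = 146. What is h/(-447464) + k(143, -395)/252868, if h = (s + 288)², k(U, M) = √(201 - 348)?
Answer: -47089/111866 + I*√3/36124 ≈ -0.42094 + 4.7947e-5*I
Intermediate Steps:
k(U, M) = 7*I*√3 (k(U, M) = √(-147) = 7*I*√3)
h = 188356 (h = (146 + 288)² = 434² = 188356)
h/(-447464) + k(143, -395)/252868 = 188356/(-447464) + (7*I*√3)/252868 = 188356*(-1/447464) + (7*I*√3)*(1/252868) = -47089/111866 + I*√3/36124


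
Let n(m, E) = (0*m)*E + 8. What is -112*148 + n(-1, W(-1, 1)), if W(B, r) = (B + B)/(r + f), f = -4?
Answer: -16568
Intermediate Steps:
W(B, r) = 2*B/(-4 + r) (W(B, r) = (B + B)/(r - 4) = (2*B)/(-4 + r) = 2*B/(-4 + r))
n(m, E) = 8 (n(m, E) = 0*E + 8 = 0 + 8 = 8)
-112*148 + n(-1, W(-1, 1)) = -112*148 + 8 = -16576 + 8 = -16568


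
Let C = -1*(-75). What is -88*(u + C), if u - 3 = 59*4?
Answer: -27632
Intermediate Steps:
C = 75
u = 239 (u = 3 + 59*4 = 3 + 236 = 239)
-88*(u + C) = -88*(239 + 75) = -88*314 = -27632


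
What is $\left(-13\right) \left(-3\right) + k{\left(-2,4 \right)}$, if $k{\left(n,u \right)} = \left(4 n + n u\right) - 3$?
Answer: $20$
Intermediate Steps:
$k{\left(n,u \right)} = -3 + 4 n + n u$
$\left(-13\right) \left(-3\right) + k{\left(-2,4 \right)} = \left(-13\right) \left(-3\right) - 19 = 39 - 19 = 20$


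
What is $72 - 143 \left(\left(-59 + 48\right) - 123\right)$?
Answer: $19234$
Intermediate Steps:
$72 - 143 \left(\left(-59 + 48\right) - 123\right) = 72 - 143 \left(-11 - 123\right) = 72 - -19162 = 72 + 19162 = 19234$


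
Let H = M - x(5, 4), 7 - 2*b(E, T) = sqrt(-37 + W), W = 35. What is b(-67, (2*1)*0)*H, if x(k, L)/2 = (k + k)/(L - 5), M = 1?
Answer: 147/2 - 21*I*sqrt(2)/2 ≈ 73.5 - 14.849*I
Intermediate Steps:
x(k, L) = 4*k/(-5 + L) (x(k, L) = 2*((k + k)/(L - 5)) = 2*((2*k)/(-5 + L)) = 2*(2*k/(-5 + L)) = 4*k/(-5 + L))
b(E, T) = 7/2 - I*sqrt(2)/2 (b(E, T) = 7/2 - sqrt(-37 + 35)/2 = 7/2 - I*sqrt(2)/2)
H = 21 (H = 1 - 4*5/(-5 + 4) = 1 - 4*5/(-1) = 1 - 4*5*(-1) = 1 - 1*(-20) = 1 + 20 = 21)
b(-67, (2*1)*0)*H = (7/2 - I*sqrt(2)/2)*21 = 147/2 - 21*I*sqrt(2)/2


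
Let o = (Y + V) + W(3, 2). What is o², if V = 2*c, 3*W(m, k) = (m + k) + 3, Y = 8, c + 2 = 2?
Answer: 1024/9 ≈ 113.78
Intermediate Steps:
c = 0 (c = -2 + 2 = 0)
W(m, k) = 1 + k/3 + m/3 (W(m, k) = ((m + k) + 3)/3 = ((k + m) + 3)/3 = (3 + k + m)/3 = 1 + k/3 + m/3)
V = 0 (V = 2*0 = 0)
o = 32/3 (o = (8 + 0) + (1 + (⅓)*2 + (⅓)*3) = 8 + (1 + ⅔ + 1) = 8 + 8/3 = 32/3 ≈ 10.667)
o² = (32/3)² = 1024/9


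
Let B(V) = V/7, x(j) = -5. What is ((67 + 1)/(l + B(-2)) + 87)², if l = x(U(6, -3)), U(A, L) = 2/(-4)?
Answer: 7524049/1369 ≈ 5496.0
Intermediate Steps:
U(A, L) = -½ (U(A, L) = 2*(-¼) = -½)
l = -5
B(V) = V/7 (B(V) = V*(⅐) = V/7)
((67 + 1)/(l + B(-2)) + 87)² = ((67 + 1)/(-5 + (⅐)*(-2)) + 87)² = (68/(-5 - 2/7) + 87)² = (68/(-37/7) + 87)² = (68*(-7/37) + 87)² = (-476/37 + 87)² = (2743/37)² = 7524049/1369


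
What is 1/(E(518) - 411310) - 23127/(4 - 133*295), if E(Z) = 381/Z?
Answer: 1642458882205/2786162068323 ≈ 0.58951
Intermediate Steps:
1/(E(518) - 411310) - 23127/(4 - 133*295) = 1/(381/518 - 411310) - 23127/(4 - 133*295) = 1/(381*(1/518) - 411310) - 23127/(4 - 39235) = 1/(381/518 - 411310) - 23127/(-39231) = 1/(-213058199/518) - 23127*(-1)/39231 = -518/213058199 - 1*(-7709/13077) = -518/213058199 + 7709/13077 = 1642458882205/2786162068323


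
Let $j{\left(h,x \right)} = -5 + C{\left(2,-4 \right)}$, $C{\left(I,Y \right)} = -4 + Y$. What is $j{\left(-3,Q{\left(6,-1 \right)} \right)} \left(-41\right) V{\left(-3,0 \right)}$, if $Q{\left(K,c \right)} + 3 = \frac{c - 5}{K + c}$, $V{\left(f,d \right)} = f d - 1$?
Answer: $-533$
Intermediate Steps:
$V{\left(f,d \right)} = -1 + d f$ ($V{\left(f,d \right)} = d f - 1 = -1 + d f$)
$Q{\left(K,c \right)} = -3 + \frac{-5 + c}{K + c}$ ($Q{\left(K,c \right)} = -3 + \frac{c - 5}{K + c} = -3 + \frac{-5 + c}{K + c}$)
$j{\left(h,x \right)} = -13$ ($j{\left(h,x \right)} = -5 - 8 = -13$)
$j{\left(-3,Q{\left(6,-1 \right)} \right)} \left(-41\right) V{\left(-3,0 \right)} = \left(-13\right) \left(-41\right) \left(-1 + 0 \left(-3\right)\right) = 533 \left(-1 + 0\right) = 533 \left(-1\right) = -533$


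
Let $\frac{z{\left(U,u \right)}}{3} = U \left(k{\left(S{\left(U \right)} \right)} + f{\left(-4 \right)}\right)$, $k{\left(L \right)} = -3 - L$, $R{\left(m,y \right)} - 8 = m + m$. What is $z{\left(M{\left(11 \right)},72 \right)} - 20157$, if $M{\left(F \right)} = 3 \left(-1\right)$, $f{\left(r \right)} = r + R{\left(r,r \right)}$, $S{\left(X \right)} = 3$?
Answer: $-20067$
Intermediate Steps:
$R{\left(m,y \right)} = 8 + 2 m$ ($R{\left(m,y \right)} = 8 + \left(m + m\right) = 8 + 2 m$)
$f{\left(r \right)} = 8 + 3 r$ ($f{\left(r \right)} = r + \left(8 + 2 r\right) = 8 + 3 r$)
$M{\left(F \right)} = -3$
$z{\left(U,u \right)} = - 30 U$ ($z{\left(U,u \right)} = 3 U \left(\left(-3 - 3\right) + \left(8 + 3 \left(-4\right)\right)\right) = 3 U \left(\left(-3 - 3\right) + \left(8 - 12\right)\right) = 3 U \left(-6 - 4\right) = 3 U \left(-10\right) = 3 \left(- 10 U\right) = - 30 U$)
$z{\left(M{\left(11 \right)},72 \right)} - 20157 = \left(-30\right) \left(-3\right) - 20157 = 90 - 20157 = -20067$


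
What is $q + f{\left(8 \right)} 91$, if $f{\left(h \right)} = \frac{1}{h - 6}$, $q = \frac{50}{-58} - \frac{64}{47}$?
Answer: $\frac{117971}{2726} \approx 43.276$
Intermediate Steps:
$q = - \frac{3031}{1363}$ ($q = 50 \left(- \frac{1}{58}\right) - \frac{64}{47} = - \frac{25}{29} - \frac{64}{47} = - \frac{3031}{1363} \approx -2.2238$)
$f{\left(h \right)} = \frac{1}{-6 + h}$
$q + f{\left(8 \right)} 91 = - \frac{3031}{1363} + \frac{1}{-6 + 8} \cdot 91 = - \frac{3031}{1363} + \frac{1}{2} \cdot 91 = - \frac{3031}{1363} + \frac{91}{2} = \frac{117971}{2726}$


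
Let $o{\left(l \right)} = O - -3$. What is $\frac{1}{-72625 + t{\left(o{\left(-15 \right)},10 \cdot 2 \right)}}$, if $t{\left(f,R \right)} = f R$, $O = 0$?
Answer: $- \frac{1}{72565} \approx -1.3781 \cdot 10^{-5}$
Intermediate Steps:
$o{\left(l \right)} = 3$ ($o{\left(l \right)} = 0 - -3 = 0 + 3 = 3$)
$t{\left(f,R \right)} = R f$
$\frac{1}{-72625 + t{\left(o{\left(-15 \right)},10 \cdot 2 \right)}} = \frac{1}{-72625 + 10 \cdot 2 \cdot 3} = \frac{1}{-72625 + 20 \cdot 3} = \frac{1}{-72625 + 60} = \frac{1}{-72565} = - \frac{1}{72565}$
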